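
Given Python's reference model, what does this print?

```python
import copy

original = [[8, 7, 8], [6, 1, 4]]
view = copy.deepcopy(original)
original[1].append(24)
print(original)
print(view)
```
[[8, 7, 8], [6, 1, 4, 24]]
[[8, 7, 8], [6, 1, 4]]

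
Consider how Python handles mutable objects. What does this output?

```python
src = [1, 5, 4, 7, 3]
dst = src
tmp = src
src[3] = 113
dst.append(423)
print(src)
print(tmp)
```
[1, 5, 4, 113, 3, 423]
[1, 5, 4, 113, 3, 423]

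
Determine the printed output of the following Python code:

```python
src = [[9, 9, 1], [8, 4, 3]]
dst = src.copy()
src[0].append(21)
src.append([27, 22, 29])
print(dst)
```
[[9, 9, 1, 21], [8, 4, 3]]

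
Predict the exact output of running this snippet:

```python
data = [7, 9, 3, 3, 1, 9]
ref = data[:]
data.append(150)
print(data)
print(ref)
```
[7, 9, 3, 3, 1, 9, 150]
[7, 9, 3, 3, 1, 9]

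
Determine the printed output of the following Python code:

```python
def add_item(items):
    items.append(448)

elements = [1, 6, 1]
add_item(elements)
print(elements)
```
[1, 6, 1, 448]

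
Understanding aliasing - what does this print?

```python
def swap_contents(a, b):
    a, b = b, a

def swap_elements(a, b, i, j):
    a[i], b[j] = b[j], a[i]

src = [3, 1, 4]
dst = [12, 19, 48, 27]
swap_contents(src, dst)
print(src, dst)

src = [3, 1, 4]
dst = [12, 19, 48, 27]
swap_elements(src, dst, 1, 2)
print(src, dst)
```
[3, 1, 4] [12, 19, 48, 27]
[3, 48, 4] [12, 19, 1, 27]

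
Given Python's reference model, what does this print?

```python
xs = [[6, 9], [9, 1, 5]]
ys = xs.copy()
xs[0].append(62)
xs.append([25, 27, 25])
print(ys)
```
[[6, 9, 62], [9, 1, 5]]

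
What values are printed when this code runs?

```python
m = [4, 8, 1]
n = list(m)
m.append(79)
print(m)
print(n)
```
[4, 8, 1, 79]
[4, 8, 1]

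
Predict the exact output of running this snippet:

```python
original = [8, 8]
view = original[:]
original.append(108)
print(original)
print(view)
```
[8, 8, 108]
[8, 8]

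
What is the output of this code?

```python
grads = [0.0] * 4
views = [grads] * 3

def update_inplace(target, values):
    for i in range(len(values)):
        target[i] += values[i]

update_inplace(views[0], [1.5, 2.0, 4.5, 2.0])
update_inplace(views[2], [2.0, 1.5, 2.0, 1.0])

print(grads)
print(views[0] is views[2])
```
[3.5, 3.5, 6.5, 3.0]
True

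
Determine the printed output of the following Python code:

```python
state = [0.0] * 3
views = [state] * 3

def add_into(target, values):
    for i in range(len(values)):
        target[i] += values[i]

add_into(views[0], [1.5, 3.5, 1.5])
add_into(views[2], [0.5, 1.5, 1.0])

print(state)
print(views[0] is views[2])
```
[2.0, 5.0, 2.5]
True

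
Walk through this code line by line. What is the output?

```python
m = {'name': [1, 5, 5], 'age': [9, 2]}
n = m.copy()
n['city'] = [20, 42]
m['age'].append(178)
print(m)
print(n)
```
{'name': [1, 5, 5], 'age': [9, 2, 178]}
{'name': [1, 5, 5], 'age': [9, 2, 178], 'city': [20, 42]}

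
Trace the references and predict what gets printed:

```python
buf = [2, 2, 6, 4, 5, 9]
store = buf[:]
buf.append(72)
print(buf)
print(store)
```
[2, 2, 6, 4, 5, 9, 72]
[2, 2, 6, 4, 5, 9]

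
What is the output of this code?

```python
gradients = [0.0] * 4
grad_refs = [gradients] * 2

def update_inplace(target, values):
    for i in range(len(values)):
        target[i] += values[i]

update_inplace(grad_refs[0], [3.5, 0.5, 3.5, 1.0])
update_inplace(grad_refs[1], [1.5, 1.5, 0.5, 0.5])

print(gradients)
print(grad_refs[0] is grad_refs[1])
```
[5.0, 2.0, 4.0, 1.5]
True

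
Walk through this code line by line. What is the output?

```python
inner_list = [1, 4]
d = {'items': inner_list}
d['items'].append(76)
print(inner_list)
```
[1, 4, 76]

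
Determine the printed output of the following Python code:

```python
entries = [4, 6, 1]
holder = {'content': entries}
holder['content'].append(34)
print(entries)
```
[4, 6, 1, 34]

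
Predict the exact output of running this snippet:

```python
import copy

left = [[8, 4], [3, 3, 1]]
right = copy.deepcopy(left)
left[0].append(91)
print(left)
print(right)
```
[[8, 4, 91], [3, 3, 1]]
[[8, 4], [3, 3, 1]]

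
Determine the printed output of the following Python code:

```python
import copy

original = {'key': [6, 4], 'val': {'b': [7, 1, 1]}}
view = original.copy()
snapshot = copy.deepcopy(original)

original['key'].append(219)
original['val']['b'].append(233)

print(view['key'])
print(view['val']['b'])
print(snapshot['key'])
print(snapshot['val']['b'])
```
[6, 4, 219]
[7, 1, 1, 233]
[6, 4]
[7, 1, 1]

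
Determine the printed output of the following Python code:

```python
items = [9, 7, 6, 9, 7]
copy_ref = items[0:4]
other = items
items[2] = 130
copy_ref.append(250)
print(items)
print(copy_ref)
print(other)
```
[9, 7, 130, 9, 7]
[9, 7, 6, 9, 250]
[9, 7, 130, 9, 7]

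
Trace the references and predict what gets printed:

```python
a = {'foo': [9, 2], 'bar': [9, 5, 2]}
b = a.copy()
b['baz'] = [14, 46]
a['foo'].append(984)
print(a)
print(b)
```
{'foo': [9, 2, 984], 'bar': [9, 5, 2]}
{'foo': [9, 2, 984], 'bar': [9, 5, 2], 'baz': [14, 46]}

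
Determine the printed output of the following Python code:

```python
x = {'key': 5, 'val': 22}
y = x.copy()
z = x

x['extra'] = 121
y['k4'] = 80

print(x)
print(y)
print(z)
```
{'key': 5, 'val': 22, 'extra': 121}
{'key': 5, 'val': 22, 'k4': 80}
{'key': 5, 'val': 22, 'extra': 121}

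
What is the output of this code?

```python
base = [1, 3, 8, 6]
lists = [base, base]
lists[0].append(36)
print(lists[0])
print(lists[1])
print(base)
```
[1, 3, 8, 6, 36]
[1, 3, 8, 6, 36]
[1, 3, 8, 6, 36]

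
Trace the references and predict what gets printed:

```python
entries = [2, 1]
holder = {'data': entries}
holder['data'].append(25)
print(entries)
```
[2, 1, 25]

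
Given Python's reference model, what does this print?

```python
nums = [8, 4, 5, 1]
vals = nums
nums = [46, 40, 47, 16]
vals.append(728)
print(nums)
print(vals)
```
[46, 40, 47, 16]
[8, 4, 5, 1, 728]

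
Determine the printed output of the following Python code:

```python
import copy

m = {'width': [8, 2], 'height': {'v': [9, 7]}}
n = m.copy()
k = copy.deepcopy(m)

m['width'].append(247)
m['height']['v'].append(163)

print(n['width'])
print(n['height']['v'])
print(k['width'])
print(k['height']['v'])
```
[8, 2, 247]
[9, 7, 163]
[8, 2]
[9, 7]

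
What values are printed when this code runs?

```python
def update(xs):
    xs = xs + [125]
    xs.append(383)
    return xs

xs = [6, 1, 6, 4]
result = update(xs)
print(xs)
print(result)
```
[6, 1, 6, 4]
[6, 1, 6, 4, 125, 383]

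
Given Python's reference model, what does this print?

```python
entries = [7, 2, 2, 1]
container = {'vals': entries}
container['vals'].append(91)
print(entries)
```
[7, 2, 2, 1, 91]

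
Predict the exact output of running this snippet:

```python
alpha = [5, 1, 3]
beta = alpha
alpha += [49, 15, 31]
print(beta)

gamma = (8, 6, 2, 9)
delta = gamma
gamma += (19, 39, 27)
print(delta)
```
[5, 1, 3, 49, 15, 31]
(8, 6, 2, 9)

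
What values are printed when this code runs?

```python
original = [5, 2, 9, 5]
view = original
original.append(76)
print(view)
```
[5, 2, 9, 5, 76]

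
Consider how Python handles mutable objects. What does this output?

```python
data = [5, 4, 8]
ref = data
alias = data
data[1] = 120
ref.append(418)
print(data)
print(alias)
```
[5, 120, 8, 418]
[5, 120, 8, 418]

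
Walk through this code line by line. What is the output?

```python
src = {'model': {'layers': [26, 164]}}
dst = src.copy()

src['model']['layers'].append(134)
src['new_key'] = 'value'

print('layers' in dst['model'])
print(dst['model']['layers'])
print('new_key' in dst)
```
True
[26, 164, 134]
False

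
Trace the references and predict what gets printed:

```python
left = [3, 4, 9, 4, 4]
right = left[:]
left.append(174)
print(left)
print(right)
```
[3, 4, 9, 4, 4, 174]
[3, 4, 9, 4, 4]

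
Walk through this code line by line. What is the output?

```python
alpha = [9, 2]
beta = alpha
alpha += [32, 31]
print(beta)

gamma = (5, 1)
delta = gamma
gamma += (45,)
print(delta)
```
[9, 2, 32, 31]
(5, 1)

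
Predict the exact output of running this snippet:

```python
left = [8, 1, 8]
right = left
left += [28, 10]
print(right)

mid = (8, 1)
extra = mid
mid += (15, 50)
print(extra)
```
[8, 1, 8, 28, 10]
(8, 1)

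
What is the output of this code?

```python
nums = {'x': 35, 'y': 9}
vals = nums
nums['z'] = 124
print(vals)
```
{'x': 35, 'y': 9, 'z': 124}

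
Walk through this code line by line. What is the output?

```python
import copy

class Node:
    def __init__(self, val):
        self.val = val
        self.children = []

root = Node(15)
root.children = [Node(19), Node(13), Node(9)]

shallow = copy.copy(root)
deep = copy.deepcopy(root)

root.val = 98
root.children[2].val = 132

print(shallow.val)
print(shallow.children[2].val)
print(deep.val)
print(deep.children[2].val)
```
15
132
15
9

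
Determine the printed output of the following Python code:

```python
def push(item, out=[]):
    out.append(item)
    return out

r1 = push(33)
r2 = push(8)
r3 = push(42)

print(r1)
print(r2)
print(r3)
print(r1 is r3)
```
[33, 8, 42]
[33, 8, 42]
[33, 8, 42]
True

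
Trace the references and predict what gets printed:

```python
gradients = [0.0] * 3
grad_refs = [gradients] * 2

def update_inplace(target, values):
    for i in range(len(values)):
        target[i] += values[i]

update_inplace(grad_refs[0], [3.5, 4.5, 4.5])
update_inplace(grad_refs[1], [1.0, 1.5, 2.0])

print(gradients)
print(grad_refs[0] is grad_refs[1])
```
[4.5, 6.0, 6.5]
True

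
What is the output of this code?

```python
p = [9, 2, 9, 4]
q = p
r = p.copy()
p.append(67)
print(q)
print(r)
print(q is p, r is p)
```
[9, 2, 9, 4, 67]
[9, 2, 9, 4]
True False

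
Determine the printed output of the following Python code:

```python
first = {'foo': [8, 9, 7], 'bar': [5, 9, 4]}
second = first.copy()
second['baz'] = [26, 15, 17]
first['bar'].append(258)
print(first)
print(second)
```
{'foo': [8, 9, 7], 'bar': [5, 9, 4, 258]}
{'foo': [8, 9, 7], 'bar': [5, 9, 4, 258], 'baz': [26, 15, 17]}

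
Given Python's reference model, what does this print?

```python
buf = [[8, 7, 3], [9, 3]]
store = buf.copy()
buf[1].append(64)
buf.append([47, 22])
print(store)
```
[[8, 7, 3], [9, 3, 64]]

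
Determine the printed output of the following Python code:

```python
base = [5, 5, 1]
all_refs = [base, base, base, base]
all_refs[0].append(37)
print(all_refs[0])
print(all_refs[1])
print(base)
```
[5, 5, 1, 37]
[5, 5, 1, 37]
[5, 5, 1, 37]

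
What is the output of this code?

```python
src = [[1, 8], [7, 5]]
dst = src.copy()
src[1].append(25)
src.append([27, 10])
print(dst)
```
[[1, 8], [7, 5, 25]]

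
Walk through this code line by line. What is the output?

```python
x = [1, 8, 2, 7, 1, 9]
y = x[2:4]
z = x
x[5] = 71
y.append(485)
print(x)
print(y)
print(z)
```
[1, 8, 2, 7, 1, 71]
[2, 7, 485]
[1, 8, 2, 7, 1, 71]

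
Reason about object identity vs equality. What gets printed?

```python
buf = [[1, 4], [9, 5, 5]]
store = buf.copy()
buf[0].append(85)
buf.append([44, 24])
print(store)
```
[[1, 4, 85], [9, 5, 5]]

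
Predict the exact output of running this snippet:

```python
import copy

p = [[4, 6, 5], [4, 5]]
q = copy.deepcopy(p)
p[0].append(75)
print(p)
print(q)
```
[[4, 6, 5, 75], [4, 5]]
[[4, 6, 5], [4, 5]]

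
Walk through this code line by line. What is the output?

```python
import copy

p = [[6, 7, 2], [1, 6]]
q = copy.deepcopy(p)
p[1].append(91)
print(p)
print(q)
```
[[6, 7, 2], [1, 6, 91]]
[[6, 7, 2], [1, 6]]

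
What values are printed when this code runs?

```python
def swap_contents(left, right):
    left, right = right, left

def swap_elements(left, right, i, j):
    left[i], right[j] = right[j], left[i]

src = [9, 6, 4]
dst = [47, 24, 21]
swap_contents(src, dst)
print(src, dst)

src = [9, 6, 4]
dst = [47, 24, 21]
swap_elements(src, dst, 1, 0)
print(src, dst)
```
[9, 6, 4] [47, 24, 21]
[9, 47, 4] [6, 24, 21]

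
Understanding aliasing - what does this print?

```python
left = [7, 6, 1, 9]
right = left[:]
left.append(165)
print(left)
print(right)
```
[7, 6, 1, 9, 165]
[7, 6, 1, 9]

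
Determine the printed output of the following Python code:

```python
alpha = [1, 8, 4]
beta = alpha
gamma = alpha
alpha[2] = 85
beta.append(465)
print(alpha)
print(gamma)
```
[1, 8, 85, 465]
[1, 8, 85, 465]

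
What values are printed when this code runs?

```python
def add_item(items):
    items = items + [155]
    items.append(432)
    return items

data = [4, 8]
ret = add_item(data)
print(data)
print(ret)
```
[4, 8]
[4, 8, 155, 432]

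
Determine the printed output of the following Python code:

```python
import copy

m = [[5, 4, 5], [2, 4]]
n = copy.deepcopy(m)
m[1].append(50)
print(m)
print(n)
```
[[5, 4, 5], [2, 4, 50]]
[[5, 4, 5], [2, 4]]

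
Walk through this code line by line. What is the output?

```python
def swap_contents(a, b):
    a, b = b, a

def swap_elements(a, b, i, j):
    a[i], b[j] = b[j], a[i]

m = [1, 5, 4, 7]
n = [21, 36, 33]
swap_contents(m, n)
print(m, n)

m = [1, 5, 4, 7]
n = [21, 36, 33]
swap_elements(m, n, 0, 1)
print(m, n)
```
[1, 5, 4, 7] [21, 36, 33]
[36, 5, 4, 7] [21, 1, 33]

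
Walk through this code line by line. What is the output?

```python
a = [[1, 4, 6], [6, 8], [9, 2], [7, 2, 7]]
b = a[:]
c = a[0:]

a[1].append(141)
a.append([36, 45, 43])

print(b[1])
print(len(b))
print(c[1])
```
[6, 8, 141]
4
[6, 8, 141]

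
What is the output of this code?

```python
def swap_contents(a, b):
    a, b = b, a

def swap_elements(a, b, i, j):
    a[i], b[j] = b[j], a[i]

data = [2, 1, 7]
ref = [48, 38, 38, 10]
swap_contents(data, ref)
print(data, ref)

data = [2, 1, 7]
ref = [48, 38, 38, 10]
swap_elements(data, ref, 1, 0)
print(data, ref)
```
[2, 1, 7] [48, 38, 38, 10]
[2, 48, 7] [1, 38, 38, 10]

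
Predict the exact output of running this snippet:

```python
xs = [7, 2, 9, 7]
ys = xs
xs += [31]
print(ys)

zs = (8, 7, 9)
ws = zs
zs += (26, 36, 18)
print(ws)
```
[7, 2, 9, 7, 31]
(8, 7, 9)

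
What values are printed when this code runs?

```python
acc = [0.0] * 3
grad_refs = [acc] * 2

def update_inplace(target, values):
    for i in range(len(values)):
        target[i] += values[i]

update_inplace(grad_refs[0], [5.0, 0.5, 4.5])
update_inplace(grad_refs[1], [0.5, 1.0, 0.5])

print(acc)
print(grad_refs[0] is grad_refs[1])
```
[5.5, 1.5, 5.0]
True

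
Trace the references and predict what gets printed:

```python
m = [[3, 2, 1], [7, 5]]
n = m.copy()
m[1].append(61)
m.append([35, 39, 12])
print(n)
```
[[3, 2, 1], [7, 5, 61]]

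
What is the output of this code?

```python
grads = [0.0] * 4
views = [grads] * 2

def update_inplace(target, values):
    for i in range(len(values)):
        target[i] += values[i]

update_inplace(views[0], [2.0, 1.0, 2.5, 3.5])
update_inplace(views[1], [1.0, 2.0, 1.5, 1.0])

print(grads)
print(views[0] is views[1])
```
[3.0, 3.0, 4.0, 4.5]
True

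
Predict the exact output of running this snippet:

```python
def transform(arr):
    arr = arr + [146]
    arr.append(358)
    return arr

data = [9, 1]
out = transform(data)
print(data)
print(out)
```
[9, 1]
[9, 1, 146, 358]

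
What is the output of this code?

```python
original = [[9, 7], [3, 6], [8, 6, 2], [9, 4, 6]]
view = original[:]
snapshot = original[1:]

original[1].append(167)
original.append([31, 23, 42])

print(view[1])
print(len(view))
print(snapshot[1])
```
[3, 6, 167]
4
[8, 6, 2]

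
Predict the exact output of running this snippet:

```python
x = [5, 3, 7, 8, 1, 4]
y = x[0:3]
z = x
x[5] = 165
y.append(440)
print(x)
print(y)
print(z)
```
[5, 3, 7, 8, 1, 165]
[5, 3, 7, 440]
[5, 3, 7, 8, 1, 165]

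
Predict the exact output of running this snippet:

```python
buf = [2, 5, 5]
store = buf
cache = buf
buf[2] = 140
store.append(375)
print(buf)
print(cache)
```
[2, 5, 140, 375]
[2, 5, 140, 375]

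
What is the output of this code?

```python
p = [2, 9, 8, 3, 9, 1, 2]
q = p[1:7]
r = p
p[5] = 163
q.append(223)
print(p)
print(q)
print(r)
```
[2, 9, 8, 3, 9, 163, 2]
[9, 8, 3, 9, 1, 2, 223]
[2, 9, 8, 3, 9, 163, 2]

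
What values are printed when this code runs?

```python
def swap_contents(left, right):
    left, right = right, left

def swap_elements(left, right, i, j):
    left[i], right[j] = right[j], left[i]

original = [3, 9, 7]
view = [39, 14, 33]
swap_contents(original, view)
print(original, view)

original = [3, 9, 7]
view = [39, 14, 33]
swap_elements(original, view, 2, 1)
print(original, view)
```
[3, 9, 7] [39, 14, 33]
[3, 9, 14] [39, 7, 33]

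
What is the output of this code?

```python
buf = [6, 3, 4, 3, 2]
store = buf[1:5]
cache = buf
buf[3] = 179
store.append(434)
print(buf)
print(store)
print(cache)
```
[6, 3, 4, 179, 2]
[3, 4, 3, 2, 434]
[6, 3, 4, 179, 2]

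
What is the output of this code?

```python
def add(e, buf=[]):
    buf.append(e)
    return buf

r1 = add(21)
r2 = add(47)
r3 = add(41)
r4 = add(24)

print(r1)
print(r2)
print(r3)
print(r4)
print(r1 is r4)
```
[21, 47, 41, 24]
[21, 47, 41, 24]
[21, 47, 41, 24]
[21, 47, 41, 24]
True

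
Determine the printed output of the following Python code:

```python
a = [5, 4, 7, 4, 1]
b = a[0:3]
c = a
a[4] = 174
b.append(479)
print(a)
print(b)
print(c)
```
[5, 4, 7, 4, 174]
[5, 4, 7, 479]
[5, 4, 7, 4, 174]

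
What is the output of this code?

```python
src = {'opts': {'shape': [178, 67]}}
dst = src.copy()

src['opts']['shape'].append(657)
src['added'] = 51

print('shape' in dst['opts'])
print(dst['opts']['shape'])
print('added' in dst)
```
True
[178, 67, 657]
False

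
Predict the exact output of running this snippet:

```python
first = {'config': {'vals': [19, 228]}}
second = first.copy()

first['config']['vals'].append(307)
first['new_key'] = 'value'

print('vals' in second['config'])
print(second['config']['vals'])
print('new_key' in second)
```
True
[19, 228, 307]
False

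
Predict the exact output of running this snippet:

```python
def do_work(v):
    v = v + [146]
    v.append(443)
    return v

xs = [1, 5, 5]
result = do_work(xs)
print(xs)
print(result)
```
[1, 5, 5]
[1, 5, 5, 146, 443]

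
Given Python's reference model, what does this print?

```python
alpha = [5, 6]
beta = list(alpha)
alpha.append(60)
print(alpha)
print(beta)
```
[5, 6, 60]
[5, 6]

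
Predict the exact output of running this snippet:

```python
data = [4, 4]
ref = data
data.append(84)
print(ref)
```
[4, 4, 84]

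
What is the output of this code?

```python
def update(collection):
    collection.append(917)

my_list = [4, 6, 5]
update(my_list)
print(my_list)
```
[4, 6, 5, 917]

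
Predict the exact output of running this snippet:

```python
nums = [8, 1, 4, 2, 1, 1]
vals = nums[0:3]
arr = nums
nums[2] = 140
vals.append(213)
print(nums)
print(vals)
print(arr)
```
[8, 1, 140, 2, 1, 1]
[8, 1, 4, 213]
[8, 1, 140, 2, 1, 1]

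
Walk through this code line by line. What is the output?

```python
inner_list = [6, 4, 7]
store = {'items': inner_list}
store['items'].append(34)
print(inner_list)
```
[6, 4, 7, 34]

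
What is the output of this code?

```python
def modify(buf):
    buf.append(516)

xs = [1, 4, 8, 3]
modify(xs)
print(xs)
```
[1, 4, 8, 3, 516]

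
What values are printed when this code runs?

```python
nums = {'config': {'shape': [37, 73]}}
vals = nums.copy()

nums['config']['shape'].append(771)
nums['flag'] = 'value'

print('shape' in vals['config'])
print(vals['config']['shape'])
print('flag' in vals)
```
True
[37, 73, 771]
False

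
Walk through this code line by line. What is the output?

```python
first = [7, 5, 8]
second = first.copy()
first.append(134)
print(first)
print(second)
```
[7, 5, 8, 134]
[7, 5, 8]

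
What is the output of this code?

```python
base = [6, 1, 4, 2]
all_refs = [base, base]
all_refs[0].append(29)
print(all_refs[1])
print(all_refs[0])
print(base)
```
[6, 1, 4, 2, 29]
[6, 1, 4, 2, 29]
[6, 1, 4, 2, 29]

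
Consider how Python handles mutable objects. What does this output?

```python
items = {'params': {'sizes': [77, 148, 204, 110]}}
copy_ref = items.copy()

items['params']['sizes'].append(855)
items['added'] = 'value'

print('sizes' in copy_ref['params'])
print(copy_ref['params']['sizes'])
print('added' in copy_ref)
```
True
[77, 148, 204, 110, 855]
False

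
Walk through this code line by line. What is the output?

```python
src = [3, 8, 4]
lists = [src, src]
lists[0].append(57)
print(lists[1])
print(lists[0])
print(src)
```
[3, 8, 4, 57]
[3, 8, 4, 57]
[3, 8, 4, 57]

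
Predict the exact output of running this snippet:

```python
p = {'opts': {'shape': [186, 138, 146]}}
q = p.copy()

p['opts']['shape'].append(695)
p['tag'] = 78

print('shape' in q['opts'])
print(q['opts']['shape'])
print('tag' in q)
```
True
[186, 138, 146, 695]
False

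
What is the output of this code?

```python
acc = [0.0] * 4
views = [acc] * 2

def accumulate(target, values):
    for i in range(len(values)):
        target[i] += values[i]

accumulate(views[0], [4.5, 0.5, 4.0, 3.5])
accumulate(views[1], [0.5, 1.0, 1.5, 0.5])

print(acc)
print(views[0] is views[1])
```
[5.0, 1.5, 5.5, 4.0]
True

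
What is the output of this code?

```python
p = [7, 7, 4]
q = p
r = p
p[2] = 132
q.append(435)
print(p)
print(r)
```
[7, 7, 132, 435]
[7, 7, 132, 435]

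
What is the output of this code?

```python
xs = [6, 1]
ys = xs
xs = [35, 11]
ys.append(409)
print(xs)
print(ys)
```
[35, 11]
[6, 1, 409]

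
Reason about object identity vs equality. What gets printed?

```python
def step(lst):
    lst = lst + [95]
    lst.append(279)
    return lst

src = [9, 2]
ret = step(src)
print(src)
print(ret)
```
[9, 2]
[9, 2, 95, 279]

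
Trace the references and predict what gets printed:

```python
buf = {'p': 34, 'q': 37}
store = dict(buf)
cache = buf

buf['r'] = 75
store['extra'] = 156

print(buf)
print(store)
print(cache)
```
{'p': 34, 'q': 37, 'r': 75}
{'p': 34, 'q': 37, 'extra': 156}
{'p': 34, 'q': 37, 'r': 75}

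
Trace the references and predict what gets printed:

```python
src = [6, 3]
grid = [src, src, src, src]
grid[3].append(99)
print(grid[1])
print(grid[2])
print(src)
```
[6, 3, 99]
[6, 3, 99]
[6, 3, 99]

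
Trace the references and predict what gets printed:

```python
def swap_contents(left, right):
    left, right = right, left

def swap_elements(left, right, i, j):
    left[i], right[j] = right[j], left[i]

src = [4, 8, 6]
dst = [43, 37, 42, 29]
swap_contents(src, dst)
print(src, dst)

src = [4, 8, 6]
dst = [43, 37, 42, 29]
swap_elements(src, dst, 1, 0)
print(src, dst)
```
[4, 8, 6] [43, 37, 42, 29]
[4, 43, 6] [8, 37, 42, 29]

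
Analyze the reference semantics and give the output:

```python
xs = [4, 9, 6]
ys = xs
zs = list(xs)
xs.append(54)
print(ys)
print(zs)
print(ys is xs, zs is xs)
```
[4, 9, 6, 54]
[4, 9, 6]
True False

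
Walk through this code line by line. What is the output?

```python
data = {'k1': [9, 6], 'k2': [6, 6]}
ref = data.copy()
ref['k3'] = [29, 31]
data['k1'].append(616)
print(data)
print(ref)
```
{'k1': [9, 6, 616], 'k2': [6, 6]}
{'k1': [9, 6, 616], 'k2': [6, 6], 'k3': [29, 31]}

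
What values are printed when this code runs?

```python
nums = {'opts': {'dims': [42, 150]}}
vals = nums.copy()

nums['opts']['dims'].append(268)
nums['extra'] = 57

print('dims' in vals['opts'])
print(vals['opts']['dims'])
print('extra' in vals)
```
True
[42, 150, 268]
False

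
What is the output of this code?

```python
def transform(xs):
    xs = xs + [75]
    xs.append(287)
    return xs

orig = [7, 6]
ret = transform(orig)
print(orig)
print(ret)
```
[7, 6]
[7, 6, 75, 287]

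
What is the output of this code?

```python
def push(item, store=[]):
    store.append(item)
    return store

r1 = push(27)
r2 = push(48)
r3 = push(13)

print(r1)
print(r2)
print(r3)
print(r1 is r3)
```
[27, 48, 13]
[27, 48, 13]
[27, 48, 13]
True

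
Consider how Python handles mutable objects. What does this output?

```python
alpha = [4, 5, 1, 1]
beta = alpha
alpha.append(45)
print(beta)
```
[4, 5, 1, 1, 45]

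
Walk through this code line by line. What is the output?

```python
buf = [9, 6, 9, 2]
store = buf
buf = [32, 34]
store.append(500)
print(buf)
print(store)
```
[32, 34]
[9, 6, 9, 2, 500]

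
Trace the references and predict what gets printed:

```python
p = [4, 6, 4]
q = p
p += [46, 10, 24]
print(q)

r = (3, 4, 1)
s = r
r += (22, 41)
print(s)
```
[4, 6, 4, 46, 10, 24]
(3, 4, 1)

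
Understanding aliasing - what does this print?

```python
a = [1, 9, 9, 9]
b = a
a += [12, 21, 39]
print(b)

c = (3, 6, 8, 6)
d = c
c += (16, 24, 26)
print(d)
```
[1, 9, 9, 9, 12, 21, 39]
(3, 6, 8, 6)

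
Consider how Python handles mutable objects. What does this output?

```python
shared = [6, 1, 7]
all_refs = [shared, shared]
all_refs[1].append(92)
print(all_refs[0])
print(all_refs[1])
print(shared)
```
[6, 1, 7, 92]
[6, 1, 7, 92]
[6, 1, 7, 92]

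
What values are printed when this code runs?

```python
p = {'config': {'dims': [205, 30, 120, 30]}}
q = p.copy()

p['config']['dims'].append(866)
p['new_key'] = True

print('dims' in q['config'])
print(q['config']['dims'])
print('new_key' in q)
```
True
[205, 30, 120, 30, 866]
False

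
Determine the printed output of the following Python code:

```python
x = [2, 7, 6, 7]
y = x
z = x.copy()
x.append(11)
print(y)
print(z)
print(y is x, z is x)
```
[2, 7, 6, 7, 11]
[2, 7, 6, 7]
True False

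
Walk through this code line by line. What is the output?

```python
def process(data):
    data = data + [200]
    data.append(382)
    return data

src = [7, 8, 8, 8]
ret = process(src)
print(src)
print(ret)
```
[7, 8, 8, 8]
[7, 8, 8, 8, 200, 382]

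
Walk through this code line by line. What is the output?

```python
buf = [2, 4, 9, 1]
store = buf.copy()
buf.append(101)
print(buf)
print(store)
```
[2, 4, 9, 1, 101]
[2, 4, 9, 1]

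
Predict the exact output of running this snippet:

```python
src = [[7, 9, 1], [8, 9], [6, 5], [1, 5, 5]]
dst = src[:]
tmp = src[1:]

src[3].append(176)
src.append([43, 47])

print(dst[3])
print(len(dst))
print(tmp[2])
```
[1, 5, 5, 176]
4
[1, 5, 5, 176]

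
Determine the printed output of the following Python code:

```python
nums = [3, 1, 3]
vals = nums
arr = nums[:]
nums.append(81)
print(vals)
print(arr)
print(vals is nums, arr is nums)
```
[3, 1, 3, 81]
[3, 1, 3]
True False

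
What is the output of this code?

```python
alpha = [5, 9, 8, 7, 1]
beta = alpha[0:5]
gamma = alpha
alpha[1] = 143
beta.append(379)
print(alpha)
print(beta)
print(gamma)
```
[5, 143, 8, 7, 1]
[5, 9, 8, 7, 1, 379]
[5, 143, 8, 7, 1]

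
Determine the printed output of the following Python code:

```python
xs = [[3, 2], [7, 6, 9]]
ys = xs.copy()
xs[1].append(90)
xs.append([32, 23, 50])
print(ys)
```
[[3, 2], [7, 6, 9, 90]]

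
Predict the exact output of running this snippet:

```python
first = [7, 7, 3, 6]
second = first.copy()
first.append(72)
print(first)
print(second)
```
[7, 7, 3, 6, 72]
[7, 7, 3, 6]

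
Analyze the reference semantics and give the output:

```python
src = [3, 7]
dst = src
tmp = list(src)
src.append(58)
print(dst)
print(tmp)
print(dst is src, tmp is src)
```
[3, 7, 58]
[3, 7]
True False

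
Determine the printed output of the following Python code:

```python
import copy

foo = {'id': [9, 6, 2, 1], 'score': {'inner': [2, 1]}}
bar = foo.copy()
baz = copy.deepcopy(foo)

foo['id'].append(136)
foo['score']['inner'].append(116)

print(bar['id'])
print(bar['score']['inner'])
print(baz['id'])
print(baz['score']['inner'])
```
[9, 6, 2, 1, 136]
[2, 1, 116]
[9, 6, 2, 1]
[2, 1]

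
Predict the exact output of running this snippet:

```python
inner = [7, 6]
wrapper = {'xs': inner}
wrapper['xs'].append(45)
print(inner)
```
[7, 6, 45]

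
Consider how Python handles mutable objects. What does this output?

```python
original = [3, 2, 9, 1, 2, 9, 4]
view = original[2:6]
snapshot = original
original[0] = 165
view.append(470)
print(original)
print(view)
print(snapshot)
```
[165, 2, 9, 1, 2, 9, 4]
[9, 1, 2, 9, 470]
[165, 2, 9, 1, 2, 9, 4]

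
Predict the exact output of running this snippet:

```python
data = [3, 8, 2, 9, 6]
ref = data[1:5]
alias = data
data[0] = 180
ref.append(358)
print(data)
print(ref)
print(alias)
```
[180, 8, 2, 9, 6]
[8, 2, 9, 6, 358]
[180, 8, 2, 9, 6]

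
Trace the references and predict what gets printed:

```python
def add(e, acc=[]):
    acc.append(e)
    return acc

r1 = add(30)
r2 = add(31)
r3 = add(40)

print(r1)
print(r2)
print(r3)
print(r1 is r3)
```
[30, 31, 40]
[30, 31, 40]
[30, 31, 40]
True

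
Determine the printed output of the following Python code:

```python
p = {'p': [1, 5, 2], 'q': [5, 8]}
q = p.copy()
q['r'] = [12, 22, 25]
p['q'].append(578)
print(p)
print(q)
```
{'p': [1, 5, 2], 'q': [5, 8, 578]}
{'p': [1, 5, 2], 'q': [5, 8, 578], 'r': [12, 22, 25]}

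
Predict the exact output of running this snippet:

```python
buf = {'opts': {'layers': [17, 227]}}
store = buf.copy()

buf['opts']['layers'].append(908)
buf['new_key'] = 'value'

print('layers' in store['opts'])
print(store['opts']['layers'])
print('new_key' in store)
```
True
[17, 227, 908]
False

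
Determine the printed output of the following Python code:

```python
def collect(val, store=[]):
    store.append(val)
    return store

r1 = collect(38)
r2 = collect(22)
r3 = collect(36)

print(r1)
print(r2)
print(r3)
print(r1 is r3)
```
[38, 22, 36]
[38, 22, 36]
[38, 22, 36]
True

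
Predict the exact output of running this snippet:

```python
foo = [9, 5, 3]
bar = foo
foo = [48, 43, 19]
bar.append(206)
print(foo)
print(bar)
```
[48, 43, 19]
[9, 5, 3, 206]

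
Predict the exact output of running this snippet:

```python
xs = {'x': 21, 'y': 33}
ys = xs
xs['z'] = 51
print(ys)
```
{'x': 21, 'y': 33, 'z': 51}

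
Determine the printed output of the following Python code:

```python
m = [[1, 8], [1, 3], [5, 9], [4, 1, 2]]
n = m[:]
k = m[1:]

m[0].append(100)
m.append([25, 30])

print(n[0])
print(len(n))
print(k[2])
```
[1, 8, 100]
4
[4, 1, 2]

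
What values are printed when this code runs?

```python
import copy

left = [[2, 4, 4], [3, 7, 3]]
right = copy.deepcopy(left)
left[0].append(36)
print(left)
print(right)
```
[[2, 4, 4, 36], [3, 7, 3]]
[[2, 4, 4], [3, 7, 3]]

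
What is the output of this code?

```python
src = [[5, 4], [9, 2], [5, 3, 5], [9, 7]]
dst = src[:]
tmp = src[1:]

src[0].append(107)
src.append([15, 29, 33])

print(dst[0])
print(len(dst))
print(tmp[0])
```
[5, 4, 107]
4
[9, 2]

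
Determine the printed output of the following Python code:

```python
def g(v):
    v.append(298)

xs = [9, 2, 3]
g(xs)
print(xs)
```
[9, 2, 3, 298]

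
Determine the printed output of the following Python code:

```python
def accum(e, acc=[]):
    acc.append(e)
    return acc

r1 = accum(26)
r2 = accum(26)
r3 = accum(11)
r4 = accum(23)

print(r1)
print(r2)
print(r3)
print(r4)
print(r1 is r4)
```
[26, 26, 11, 23]
[26, 26, 11, 23]
[26, 26, 11, 23]
[26, 26, 11, 23]
True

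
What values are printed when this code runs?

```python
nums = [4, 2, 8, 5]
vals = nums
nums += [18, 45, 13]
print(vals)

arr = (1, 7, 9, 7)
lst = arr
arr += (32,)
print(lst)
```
[4, 2, 8, 5, 18, 45, 13]
(1, 7, 9, 7)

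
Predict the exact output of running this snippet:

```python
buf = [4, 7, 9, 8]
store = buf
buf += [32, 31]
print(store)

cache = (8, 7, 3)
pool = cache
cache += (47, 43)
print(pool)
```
[4, 7, 9, 8, 32, 31]
(8, 7, 3)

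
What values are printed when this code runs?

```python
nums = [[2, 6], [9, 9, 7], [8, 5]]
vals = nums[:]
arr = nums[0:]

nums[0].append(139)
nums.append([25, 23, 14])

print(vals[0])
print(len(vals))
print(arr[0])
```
[2, 6, 139]
3
[2, 6, 139]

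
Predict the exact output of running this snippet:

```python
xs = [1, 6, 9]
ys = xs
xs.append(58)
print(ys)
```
[1, 6, 9, 58]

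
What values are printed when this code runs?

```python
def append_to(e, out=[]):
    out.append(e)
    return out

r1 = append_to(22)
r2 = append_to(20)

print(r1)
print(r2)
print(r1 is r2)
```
[22, 20]
[22, 20]
True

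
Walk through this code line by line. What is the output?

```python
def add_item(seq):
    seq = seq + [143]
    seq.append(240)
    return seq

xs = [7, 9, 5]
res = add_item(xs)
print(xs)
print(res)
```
[7, 9, 5]
[7, 9, 5, 143, 240]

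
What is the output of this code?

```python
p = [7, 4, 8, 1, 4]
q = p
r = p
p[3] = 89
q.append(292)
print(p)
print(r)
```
[7, 4, 8, 89, 4, 292]
[7, 4, 8, 89, 4, 292]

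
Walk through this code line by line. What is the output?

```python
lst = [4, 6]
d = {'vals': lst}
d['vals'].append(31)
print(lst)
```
[4, 6, 31]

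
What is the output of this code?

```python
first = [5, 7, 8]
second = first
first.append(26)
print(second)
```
[5, 7, 8, 26]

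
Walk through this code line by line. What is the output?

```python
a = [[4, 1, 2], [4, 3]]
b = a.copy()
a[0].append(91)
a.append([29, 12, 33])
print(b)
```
[[4, 1, 2, 91], [4, 3]]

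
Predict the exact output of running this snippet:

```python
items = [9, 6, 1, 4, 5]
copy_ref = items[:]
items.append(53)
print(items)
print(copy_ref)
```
[9, 6, 1, 4, 5, 53]
[9, 6, 1, 4, 5]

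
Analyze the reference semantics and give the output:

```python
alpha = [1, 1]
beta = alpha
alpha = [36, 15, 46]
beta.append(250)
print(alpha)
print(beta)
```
[36, 15, 46]
[1, 1, 250]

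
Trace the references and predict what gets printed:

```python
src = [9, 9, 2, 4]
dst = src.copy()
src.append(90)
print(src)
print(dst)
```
[9, 9, 2, 4, 90]
[9, 9, 2, 4]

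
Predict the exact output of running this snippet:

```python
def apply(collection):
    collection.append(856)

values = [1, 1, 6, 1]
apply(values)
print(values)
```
[1, 1, 6, 1, 856]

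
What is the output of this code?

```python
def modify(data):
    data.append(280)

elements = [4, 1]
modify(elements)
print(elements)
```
[4, 1, 280]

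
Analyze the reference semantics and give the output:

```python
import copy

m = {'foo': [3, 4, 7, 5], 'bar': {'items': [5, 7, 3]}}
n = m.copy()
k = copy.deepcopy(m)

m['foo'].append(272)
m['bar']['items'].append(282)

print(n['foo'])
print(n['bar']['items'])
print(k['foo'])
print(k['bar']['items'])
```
[3, 4, 7, 5, 272]
[5, 7, 3, 282]
[3, 4, 7, 5]
[5, 7, 3]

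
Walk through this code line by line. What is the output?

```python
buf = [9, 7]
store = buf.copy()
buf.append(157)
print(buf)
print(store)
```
[9, 7, 157]
[9, 7]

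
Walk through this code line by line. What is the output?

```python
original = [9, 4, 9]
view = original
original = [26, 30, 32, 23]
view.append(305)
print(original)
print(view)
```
[26, 30, 32, 23]
[9, 4, 9, 305]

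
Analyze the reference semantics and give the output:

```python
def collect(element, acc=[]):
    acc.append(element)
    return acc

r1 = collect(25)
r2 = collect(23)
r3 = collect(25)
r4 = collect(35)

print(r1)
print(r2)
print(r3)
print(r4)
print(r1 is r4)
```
[25, 23, 25, 35]
[25, 23, 25, 35]
[25, 23, 25, 35]
[25, 23, 25, 35]
True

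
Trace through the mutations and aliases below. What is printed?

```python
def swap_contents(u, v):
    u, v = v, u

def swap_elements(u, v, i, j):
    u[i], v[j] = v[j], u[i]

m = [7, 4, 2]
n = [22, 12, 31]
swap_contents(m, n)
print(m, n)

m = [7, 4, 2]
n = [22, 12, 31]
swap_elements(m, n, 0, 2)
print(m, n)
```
[7, 4, 2] [22, 12, 31]
[31, 4, 2] [22, 12, 7]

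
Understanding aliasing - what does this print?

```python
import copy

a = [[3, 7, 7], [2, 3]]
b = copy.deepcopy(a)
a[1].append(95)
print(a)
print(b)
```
[[3, 7, 7], [2, 3, 95]]
[[3, 7, 7], [2, 3]]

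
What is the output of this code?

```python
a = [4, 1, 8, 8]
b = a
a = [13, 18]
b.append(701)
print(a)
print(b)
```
[13, 18]
[4, 1, 8, 8, 701]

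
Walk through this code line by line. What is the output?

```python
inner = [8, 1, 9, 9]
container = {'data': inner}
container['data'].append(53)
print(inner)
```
[8, 1, 9, 9, 53]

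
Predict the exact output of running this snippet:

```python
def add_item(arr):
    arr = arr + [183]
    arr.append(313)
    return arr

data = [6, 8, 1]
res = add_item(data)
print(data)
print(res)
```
[6, 8, 1]
[6, 8, 1, 183, 313]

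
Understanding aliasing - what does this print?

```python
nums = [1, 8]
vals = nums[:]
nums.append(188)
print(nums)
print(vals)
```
[1, 8, 188]
[1, 8]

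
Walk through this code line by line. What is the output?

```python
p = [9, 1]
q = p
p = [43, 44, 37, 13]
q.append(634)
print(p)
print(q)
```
[43, 44, 37, 13]
[9, 1, 634]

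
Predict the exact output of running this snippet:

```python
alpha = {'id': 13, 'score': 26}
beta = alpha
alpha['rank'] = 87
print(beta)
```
{'id': 13, 'score': 26, 'rank': 87}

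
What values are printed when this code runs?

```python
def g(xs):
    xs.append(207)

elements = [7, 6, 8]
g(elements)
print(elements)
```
[7, 6, 8, 207]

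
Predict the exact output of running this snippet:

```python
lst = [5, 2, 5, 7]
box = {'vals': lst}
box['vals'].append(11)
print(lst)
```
[5, 2, 5, 7, 11]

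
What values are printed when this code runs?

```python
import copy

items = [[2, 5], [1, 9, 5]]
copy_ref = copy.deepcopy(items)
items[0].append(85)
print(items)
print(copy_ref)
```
[[2, 5, 85], [1, 9, 5]]
[[2, 5], [1, 9, 5]]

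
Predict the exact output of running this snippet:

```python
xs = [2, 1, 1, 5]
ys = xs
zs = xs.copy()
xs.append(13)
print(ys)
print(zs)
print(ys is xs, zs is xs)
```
[2, 1, 1, 5, 13]
[2, 1, 1, 5]
True False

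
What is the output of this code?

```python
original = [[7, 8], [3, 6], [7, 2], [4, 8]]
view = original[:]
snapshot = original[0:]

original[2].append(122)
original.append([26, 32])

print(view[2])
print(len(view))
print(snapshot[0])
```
[7, 2, 122]
4
[7, 8]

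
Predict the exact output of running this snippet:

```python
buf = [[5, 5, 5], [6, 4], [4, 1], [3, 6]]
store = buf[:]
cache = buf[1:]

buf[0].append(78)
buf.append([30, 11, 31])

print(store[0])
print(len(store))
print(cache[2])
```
[5, 5, 5, 78]
4
[3, 6]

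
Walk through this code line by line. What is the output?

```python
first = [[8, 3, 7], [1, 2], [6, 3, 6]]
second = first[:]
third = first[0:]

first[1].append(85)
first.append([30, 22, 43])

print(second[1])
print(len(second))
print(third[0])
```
[1, 2, 85]
3
[8, 3, 7]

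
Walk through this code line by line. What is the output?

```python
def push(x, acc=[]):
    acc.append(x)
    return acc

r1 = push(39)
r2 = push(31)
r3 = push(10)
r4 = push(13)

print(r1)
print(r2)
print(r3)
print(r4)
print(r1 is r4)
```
[39, 31, 10, 13]
[39, 31, 10, 13]
[39, 31, 10, 13]
[39, 31, 10, 13]
True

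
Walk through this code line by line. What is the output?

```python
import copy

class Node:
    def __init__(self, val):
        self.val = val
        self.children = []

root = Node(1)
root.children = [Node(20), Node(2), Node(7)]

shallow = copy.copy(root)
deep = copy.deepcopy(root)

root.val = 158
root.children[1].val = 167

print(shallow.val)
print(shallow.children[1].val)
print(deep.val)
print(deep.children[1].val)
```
1
167
1
2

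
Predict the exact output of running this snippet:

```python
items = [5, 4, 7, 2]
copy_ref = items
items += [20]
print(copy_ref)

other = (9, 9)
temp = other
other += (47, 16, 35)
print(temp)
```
[5, 4, 7, 2, 20]
(9, 9)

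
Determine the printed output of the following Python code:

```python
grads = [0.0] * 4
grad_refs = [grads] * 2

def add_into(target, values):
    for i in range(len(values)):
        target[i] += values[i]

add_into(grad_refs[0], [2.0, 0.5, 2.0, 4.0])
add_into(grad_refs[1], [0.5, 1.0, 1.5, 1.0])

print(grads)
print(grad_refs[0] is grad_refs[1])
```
[2.5, 1.5, 3.5, 5.0]
True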